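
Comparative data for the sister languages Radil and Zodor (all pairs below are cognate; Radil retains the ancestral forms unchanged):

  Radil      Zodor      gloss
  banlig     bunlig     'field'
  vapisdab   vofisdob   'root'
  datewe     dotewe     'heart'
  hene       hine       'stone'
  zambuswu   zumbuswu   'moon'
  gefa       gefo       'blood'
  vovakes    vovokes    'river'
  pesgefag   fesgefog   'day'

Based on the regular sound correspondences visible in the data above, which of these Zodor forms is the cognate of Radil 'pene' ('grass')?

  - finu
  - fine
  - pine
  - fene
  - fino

pesgefag ~ fesgefog — Radil p corresponds to Zodor f word-initially before a front vowel.
hene ~ hine — Radil e corresponds to Zodor i after a consonant, before a nasal.
Applying these to Radil 'pene':
  pene → fene   (p→f word-initially before a front vowel)
  fene → fine   (e→i after a consonant, before a nasal)
So the Zodor cognate is 'fine'.

fine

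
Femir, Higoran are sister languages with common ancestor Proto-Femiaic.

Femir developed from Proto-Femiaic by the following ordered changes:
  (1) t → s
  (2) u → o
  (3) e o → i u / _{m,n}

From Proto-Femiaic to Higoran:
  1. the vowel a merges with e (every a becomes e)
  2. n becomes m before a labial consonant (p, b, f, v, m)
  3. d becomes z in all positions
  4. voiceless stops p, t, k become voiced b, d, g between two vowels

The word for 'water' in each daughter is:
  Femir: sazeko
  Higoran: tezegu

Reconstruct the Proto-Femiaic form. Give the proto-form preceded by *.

Position 1: Femir has s, Higoran has t. Higoran preserves t here (none of its changes turn any other segment into t), so the proto-segment is *t.
Position 6: Femir has o, Higoran has u. Higoran preserves u here (none of its changes turn any other segment into u), so the proto-segment is *u.
Position 5: Femir has k, Higoran has g. Femir preserves k here (none of its changes turn any other segment into k), so the proto-segment is *k.
Continuing position by position gives *tazeku; check it forward:
Femir: start from *tazeku.
  rule 1 (unconditioned shift): tazeku → sazeku
  rule 2 (vowel merger): sazeku → sazeko
  rule 3: no change — sazeko
  ⇒ Femir sazeko
Higoran: start from *tazeku.
  rule 1 (vowel merger): tazeku → tezeku
  rule 2: no change — tezeku
  rule 3: no change — tezeku
  rule 4 (intervocalic voicing): tezeku → tezegu
  ⇒ Higoran tezegu
*tazeku is the unique common source.

*tazeku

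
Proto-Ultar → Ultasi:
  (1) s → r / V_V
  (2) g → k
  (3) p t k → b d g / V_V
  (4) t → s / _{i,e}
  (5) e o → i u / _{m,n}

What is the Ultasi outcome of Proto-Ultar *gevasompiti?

kevarumpidi

Ultasi: *gevasompiti
  gevasompiti → gevarompiti   [rhotacism]
  gevarompiti → kevarompiti   [unconditioned shift]
  kevarompiti → kevarompidi   [intervocalic voicing]
  kevarompidi (rule 4 does not apply)
  kevarompidi → kevarumpidi   [pre-nasal raising]
  giving Ultasi kevarumpidi.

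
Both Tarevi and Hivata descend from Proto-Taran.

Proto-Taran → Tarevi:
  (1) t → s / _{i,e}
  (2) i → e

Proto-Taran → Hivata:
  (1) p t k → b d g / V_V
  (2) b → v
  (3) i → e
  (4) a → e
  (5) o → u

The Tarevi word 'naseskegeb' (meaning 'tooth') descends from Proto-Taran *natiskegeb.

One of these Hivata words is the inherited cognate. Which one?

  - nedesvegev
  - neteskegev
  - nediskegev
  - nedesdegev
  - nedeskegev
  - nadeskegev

Hivata: *natiskegeb
  natiskegeb → nadiskegeb   [intervocalic voicing]
  nadiskegeb → nadiskegev   [unconditioned shift]
  nadiskegev → nadeskegev   [vowel merger]
  nadeskegev → nedeskegev   [vowel merger]
  nedeskegev (rule 5 does not apply)
  giving Hivata nedeskegev.
Among the options, 'nedeskegev' alone shows every Hivata change applied in order.

nedeskegev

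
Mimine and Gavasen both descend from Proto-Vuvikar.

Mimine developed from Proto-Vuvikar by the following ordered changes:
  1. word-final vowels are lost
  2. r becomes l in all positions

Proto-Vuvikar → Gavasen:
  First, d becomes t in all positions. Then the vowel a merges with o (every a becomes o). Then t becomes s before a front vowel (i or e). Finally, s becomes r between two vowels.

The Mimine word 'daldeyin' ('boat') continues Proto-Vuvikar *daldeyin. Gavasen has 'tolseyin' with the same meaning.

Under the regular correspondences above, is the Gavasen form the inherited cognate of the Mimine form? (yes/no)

yes

Derive the expected Gavasen reflex of *daldeyin:
Gavasen: *daldeyin
  daldeyin → talteyin   [unconditioned shift]
  talteyin → tolteyin   [vowel merger]
  tolteyin → tolseyin   [palatalisation]
  tolseyin (rule 4 does not apply)
  giving Gavasen tolseyin.
Gavasen 'tolseyin' matches the regular reflex exactly, so the pair is cognate.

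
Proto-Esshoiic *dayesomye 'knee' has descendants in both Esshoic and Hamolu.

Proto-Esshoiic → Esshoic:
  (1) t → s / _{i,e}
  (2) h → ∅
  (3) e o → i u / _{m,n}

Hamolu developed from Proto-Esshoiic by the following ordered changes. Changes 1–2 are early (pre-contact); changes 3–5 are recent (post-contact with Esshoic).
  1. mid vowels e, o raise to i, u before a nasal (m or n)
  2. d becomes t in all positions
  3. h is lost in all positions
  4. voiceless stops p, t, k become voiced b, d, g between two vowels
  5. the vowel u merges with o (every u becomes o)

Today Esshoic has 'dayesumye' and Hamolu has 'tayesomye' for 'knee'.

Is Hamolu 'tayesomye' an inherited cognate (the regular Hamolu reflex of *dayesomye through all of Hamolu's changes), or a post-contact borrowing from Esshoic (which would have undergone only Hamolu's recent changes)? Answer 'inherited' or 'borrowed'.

inherited

If inherited, *dayesomye would pass through all of Hamolu's changes:
Hamolu: *dayesomye > dayesumye > tayesumye > tayesomye  (by pre-nasal raising, unconditioned shift, vowel merger)
If borrowed from Esshoic 'dayesumye' after the early changes, it would undergo only the recent ones:
  rule 3 (h-loss): no change (dayesumye)
  rule 4 (intervocalic voicing): no change (dayesumye)
  rule 5 (vowel merger): dayesumye → dayesomye
  ⇒ as a loan: dayesomye
Hamolu 'tayesomye' matches the inherited outcome exactly, so it is an inherited cognate, not a loan.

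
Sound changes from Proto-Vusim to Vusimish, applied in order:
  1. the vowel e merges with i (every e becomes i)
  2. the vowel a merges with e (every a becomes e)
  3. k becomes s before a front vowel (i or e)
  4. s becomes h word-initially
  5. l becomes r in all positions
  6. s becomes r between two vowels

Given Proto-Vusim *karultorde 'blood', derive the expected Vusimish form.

herurtordi

Vusimish: *karultorde > karultordi > kerultordi > serultordi > herultordi > herurtordi  (by vowel merger, vowel merger, palatalisation, debuccalisation, unconditioned shift)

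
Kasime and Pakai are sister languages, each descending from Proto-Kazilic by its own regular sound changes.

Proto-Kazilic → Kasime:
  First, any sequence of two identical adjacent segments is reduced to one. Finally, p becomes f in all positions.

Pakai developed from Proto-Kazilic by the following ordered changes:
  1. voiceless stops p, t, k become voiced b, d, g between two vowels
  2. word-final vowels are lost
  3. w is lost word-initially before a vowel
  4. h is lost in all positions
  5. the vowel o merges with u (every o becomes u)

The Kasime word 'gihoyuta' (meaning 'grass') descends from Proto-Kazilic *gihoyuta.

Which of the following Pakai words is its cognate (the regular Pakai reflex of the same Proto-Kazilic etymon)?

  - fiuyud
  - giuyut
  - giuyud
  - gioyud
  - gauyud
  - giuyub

Pakai: *gihoyuta
  gihoyuta → gihoyuda   [intervocalic voicing]
  gihoyuda → gihoyud   [apocope]
  gihoyud (rule 3 does not apply)
  gihoyud → gioyud   [h-loss]
  gioyud → giuyud   [vowel merger]
  giving Pakai giuyud.
The other candidates each miss or misapply at least one Pakai change.

giuyud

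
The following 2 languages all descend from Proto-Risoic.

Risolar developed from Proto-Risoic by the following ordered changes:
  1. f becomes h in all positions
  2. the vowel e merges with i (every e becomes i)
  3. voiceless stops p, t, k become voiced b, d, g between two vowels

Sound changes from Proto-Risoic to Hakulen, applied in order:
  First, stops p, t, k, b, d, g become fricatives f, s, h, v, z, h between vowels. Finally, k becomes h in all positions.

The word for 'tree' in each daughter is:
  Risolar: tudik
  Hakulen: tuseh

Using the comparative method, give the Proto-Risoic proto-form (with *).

Position 5: Risolar has k, Hakulen has h. Risolar preserves k here (none of its changes turn any other segment into k), so the proto-segment is *k.
Position 4: Risolar has i, Hakulen has e. Hakulen preserves e here (none of its changes turn any other segment into e), so the proto-segment is *e.
Position 3: Risolar has d, Hakulen has s. Taking the neighbouring segments as reconstructed: Risolar d could go back to *t or *d; Hakulen s could go back to *t or *s — the one source consistent with every daughter is *t.
Continuing position by position gives *tutek; check it forward:
Risolar: start from *tutek.
  rule 1: no change — tutek
  rule 2 (vowel merger): tutek → tutik
  rule 3 (intervocalic voicing): tutik → tudik
  ⇒ Risolar tudik
Hakulen: start from *tutek.
  rule 1 (intervocalic lenition): tutek → tusek
  rule 2 (unconditioned shift): tusek → tuseh
  ⇒ Hakulen tuseh
No other proto-form is consistent with every reflex, so the reconstruction is *tutek.

*tutek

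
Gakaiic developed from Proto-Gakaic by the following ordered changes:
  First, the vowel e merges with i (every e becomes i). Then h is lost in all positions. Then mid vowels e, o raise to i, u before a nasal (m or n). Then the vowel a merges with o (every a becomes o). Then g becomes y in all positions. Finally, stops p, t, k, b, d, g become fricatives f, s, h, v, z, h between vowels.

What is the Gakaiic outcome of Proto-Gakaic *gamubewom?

yomuviwum

Gakaiic: *gamubewom > gamubiwom > gamubiwum > gomubiwum > yomubiwum > yomuviwum  (by vowel merger, pre-nasal raising, vowel merger, unconditioned shift, intervocalic lenition)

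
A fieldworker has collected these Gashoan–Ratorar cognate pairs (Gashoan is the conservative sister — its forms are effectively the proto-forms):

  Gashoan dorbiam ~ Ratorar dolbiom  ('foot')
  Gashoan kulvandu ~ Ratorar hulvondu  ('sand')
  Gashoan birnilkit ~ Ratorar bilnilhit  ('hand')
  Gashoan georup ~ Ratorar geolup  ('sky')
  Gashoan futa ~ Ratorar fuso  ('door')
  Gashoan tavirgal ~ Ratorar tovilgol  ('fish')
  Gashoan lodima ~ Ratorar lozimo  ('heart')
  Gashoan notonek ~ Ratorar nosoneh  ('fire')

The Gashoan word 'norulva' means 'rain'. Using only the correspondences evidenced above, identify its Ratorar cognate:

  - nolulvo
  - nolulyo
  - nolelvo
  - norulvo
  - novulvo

georup ~ geolup — Gashoan r corresponds to Ratorar l between vowels (before a back vowel).
futa ~ fuso, lodima ~ lozimo — Gashoan a corresponds to Ratorar o word-finally.
Applying these to Gashoan 'norulva':
  norulva → nolulva   (r→l between vowels (before a back vowel))
  nolulva → nolulvo   (a→o word-finally)
So the Ratorar cognate is 'nolulvo'.

nolulvo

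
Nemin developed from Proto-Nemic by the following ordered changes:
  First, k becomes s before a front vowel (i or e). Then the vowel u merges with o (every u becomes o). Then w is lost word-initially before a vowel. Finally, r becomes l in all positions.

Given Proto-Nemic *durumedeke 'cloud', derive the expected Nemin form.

dolomedese

Nemin: start from *durumedeke.
  rule 1 (palatalisation): durumedeke → durumedese
  rule 2 (vowel merger): durumedese → doromedese
  rule 3: no change — doromedese
  rule 4 (unconditioned shift): doromedese → dolomedese
  ⇒ Nemin dolomedese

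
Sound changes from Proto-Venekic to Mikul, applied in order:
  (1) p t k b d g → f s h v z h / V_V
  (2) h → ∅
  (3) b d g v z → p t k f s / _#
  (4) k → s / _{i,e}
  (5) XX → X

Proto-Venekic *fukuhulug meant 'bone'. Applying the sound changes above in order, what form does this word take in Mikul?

fuluk

Mikul: start from *fukuhulug.
  rule 1 (intervocalic lenition): fukuhulug → fuhuhulug
  rule 2 (h-loss): fuhuhulug → fuuulug
  rule 3 (final devoicing): fuuulug → fuuuluk
  rule 4: no change — fuuuluk
  rule 5 (degemination): fuuuluk → fuluk
  ⇒ Mikul fuluk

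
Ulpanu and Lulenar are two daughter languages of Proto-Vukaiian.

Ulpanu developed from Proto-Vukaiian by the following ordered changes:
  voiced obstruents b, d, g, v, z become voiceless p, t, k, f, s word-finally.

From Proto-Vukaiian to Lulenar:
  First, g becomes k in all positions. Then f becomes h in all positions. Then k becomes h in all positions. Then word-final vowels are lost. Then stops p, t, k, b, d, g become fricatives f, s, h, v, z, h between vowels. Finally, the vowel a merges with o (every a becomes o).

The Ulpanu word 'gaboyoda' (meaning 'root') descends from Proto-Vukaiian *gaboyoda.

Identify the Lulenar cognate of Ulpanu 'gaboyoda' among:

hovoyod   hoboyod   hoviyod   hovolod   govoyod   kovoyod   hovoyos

Lulenar: *gaboyoda
  gaboyoda → kaboyoda   [unconditioned shift]
  kaboyoda (rule 2 does not apply)
  kaboyoda → haboyoda   [unconditioned shift]
  haboyoda → haboyod   [apocope]
  haboyod → havoyod   [intervocalic lenition]
  havoyod → hovoyod   [vowel merger]
  giving Lulenar hovoyod.
Only 'hovoyod' matches the regular Lulenar development of *gaboyoda.

hovoyod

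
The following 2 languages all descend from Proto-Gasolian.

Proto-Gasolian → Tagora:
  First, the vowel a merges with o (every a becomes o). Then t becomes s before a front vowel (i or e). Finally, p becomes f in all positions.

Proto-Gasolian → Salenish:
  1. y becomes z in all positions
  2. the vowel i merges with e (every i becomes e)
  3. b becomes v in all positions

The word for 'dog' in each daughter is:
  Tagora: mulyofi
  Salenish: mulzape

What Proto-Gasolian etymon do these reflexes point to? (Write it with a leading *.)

*mulyapi

Position 7: Tagora has i, Salenish has e. Tagora preserves i here (none of its changes turn any other segment into i), so the proto-segment is *i.
Position 6: Tagora has f, Salenish has p. Salenish preserves p here (none of its changes turn any other segment into p), so the proto-segment is *p.
Position 4: Tagora has y, Salenish has z. Tagora preserves y here (none of its changes turn any other segment into y), so the proto-segment is *y.
This points to *mulyapi. Verify forward in each daughter:
Tagora: *mulyapi
  mulyapi → mulyopi   [vowel merger]
  mulyopi (rule 2 does not apply)
  mulyopi → mulyofi   [unconditioned shift]
  giving Tagora mulyofi.
Salenish: *mulyapi
  mulyapi → mulzapi   [unconditioned shift]
  mulzapi → mulzape   [vowel merger]
  mulzape (rule 3 does not apply)
  giving Salenish mulzape.
No other proto-form is consistent with every reflex, so the reconstruction is *mulyapi.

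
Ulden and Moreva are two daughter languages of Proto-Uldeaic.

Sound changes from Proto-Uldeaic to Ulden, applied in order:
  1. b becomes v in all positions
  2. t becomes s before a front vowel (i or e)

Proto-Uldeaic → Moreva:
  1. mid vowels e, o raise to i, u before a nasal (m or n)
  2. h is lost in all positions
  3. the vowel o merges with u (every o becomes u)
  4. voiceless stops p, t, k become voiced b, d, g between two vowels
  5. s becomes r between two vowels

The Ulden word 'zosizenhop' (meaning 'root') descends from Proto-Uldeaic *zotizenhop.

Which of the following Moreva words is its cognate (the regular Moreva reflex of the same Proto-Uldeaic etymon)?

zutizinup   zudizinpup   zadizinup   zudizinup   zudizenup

Moreva: start from *zotizenhop.
  rule 1 (pre-nasal raising): zotizenhop → zotizinhop
  rule 2 (h-loss): zotizinhop → zotizinop
  rule 3 (vowel merger): zotizinop → zutizinup
  rule 4 (intervocalic voicing): zutizinup → zudizinup
  rule 5: no change — zudizinup
  ⇒ Moreva zudizinup
The other candidates each miss or misapply at least one Moreva change.

zudizinup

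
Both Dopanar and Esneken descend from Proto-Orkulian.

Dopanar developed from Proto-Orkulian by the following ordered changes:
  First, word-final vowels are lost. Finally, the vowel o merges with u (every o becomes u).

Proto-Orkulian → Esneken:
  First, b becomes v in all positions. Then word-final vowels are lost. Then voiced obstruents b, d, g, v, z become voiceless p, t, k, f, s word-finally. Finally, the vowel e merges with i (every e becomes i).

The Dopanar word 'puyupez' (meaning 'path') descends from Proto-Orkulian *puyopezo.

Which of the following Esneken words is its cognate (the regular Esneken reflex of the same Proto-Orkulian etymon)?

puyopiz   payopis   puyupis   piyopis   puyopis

Esneken: start from *puyopezo.
  rule 1: no change — puyopezo
  rule 2 (apocope): puyopezo → puyopez
  rule 3 (final devoicing): puyopez → puyopes
  rule 4 (vowel merger): puyopes → puyopis
  ⇒ Esneken puyopis

puyopis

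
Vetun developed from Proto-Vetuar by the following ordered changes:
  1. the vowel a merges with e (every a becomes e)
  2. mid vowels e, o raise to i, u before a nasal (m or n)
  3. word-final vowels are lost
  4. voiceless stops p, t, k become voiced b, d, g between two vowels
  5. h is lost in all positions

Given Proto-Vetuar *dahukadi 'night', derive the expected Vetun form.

Vetun: start from *dahukadi.
  rule 1 (vowel merger): dahukadi → dehukedi
  rule 2: no change — dehukedi
  rule 3 (apocope): dehukedi → dehuked
  rule 4 (intervocalic voicing): dehuked → dehuged
  rule 5 (h-loss): dehuged → deuged
  ⇒ Vetun deuged

deuged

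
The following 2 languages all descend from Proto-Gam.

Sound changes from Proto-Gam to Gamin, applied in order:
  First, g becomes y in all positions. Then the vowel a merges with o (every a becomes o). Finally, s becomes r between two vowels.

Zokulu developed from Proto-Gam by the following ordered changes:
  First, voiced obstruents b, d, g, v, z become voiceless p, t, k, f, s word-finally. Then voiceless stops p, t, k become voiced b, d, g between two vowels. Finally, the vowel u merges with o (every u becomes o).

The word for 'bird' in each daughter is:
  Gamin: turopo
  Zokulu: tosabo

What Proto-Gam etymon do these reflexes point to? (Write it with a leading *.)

Position 4: Gamin has o, Zokulu has a. Zokulu preserves a here (none of its changes turn any other segment into a), so the proto-segment is *a.
Position 5: Gamin has p, Zokulu has b. Gamin preserves p here (none of its changes turn any other segment into p), so the proto-segment is *p.
Position 2: Gamin has u, Zokulu has o. Gamin preserves u here (none of its changes turn any other segment into u), so the proto-segment is *u.
Verify the candidate proto-form against each daughter:
Gamin: *tusapo > tusopo > turopo  (by vowel merger, rhotacism)
Zokulu: start from *tusapo.
  rule 1: no change — tusapo
  rule 2 (intervocalic voicing): tusapo → tusabo
  rule 3 (vowel merger): tusabo → tosabo
  ⇒ Zokulu tosabo
*tusapo is the unique common source.

*tusapo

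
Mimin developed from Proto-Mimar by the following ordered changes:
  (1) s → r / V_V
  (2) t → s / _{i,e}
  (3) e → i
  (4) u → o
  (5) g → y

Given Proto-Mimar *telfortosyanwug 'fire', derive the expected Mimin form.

Mimin: *telfortosyanwug
  telfortosyanwug (rule 1 does not apply)
  telfortosyanwug → selfortosyanwug   [palatalisation]
  selfortosyanwug → silfortosyanwug   [vowel merger]
  silfortosyanwug → silfortosyanwog   [vowel merger]
  silfortosyanwog → silfortosyanwoy   [unconditioned shift]
  giving Mimin silfortosyanwoy.

silfortosyanwoy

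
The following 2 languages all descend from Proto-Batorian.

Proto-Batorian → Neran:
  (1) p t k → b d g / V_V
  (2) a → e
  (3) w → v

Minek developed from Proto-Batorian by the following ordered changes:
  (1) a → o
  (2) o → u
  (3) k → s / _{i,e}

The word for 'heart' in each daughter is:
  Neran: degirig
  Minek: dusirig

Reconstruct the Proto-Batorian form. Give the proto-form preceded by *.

Position 2: Neran has e, Minek has u. Taking the neighbouring segments as reconstructed: Neran e could go back to *a or *e; Minek u could go back to *a or *o or *u — the one source consistent with every daughter is *a.
Position 3: Neran has g, Minek has s. Taking the neighbouring segments as reconstructed: Neran g could go back to *k or *g; Minek s could go back to *k or *s — the one source consistent with every daughter is *k.
This points to *dakirig. Verify forward in each daughter:
Neran: *dakirig > dagirig > degirig  (by intervocalic voicing, vowel merger)
Minek: *dakirig > dokirig > dukirig > dusirig  (by vowel merger, vowel merger, palatalisation)
Only *dakirig yields all of Neran degirig, Minek dusirig.

*dakirig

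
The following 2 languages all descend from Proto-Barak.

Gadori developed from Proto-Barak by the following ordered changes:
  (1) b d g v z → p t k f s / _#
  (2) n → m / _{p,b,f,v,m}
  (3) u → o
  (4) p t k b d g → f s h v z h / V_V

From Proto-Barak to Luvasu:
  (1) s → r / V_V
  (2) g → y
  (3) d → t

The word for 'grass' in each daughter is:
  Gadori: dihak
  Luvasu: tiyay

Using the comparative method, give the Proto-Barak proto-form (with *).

*digag

Position 1: Gadori has d, Luvasu has t. Gadori preserves d here (none of its changes turn any other segment into d), so the proto-segment is *d.
Position 3: Gadori has h, Luvasu has y. Taking the neighbouring segments as reconstructed: Gadori h could go back to *k or *g or *h; Luvasu y could go back to *g or *y — the one source consistent with every daughter is *g.
Continuing position by position gives *digag; check it forward:
Gadori: start from *digag.
  rule 1 (final devoicing): digag → digak
  rule 2: no change — digak
  rule 3: no change — digak
  rule 4 (intervocalic lenition): digak → dihak
  ⇒ Gadori dihak
Luvasu: *digag > diyay > tiyay  (by unconditioned shift, unconditioned shift)
*digag is the unique common source.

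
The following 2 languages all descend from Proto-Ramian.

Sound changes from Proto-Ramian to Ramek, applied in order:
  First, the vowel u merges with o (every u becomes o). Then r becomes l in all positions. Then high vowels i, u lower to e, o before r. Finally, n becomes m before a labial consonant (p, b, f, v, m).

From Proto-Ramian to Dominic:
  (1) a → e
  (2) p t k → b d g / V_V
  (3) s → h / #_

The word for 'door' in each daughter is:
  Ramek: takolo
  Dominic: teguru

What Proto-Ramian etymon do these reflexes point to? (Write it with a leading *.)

Position 5: Ramek has l, Dominic has r. Dominic preserves r here (none of its changes turn any other segment into r), so the proto-segment is *r.
Position 4: Ramek has o, Dominic has u. Dominic preserves u here (none of its changes turn any other segment into u), so the proto-segment is *u.
Position 6: Ramek has o, Dominic has u. Dominic preserves u here (none of its changes turn any other segment into u), so the proto-segment is *u.
Verify the candidate proto-form against each daughter:
Ramek: *takuru
  takuru → takoro   [vowel merger]
  takoro → takolo   [unconditioned shift]
  takolo (rule 3 does not apply)
  takolo (rule 4 does not apply)
  giving Ramek takolo.
Dominic: *takuru > tekuru > teguru  (by vowel merger, intervocalic voicing)
No other proto-form is consistent with every reflex, so the reconstruction is *takuru.

*takuru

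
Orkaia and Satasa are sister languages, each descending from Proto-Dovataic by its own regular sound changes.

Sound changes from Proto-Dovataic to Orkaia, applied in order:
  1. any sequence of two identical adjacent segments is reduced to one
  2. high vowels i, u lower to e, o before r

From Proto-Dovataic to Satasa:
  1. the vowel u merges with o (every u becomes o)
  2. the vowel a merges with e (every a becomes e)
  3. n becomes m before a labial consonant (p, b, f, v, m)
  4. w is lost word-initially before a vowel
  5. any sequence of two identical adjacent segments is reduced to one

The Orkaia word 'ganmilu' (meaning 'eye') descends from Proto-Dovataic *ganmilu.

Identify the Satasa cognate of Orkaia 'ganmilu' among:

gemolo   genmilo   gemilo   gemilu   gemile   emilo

Satasa: *ganmilu
  ganmilu → ganmilo   [vowel merger]
  ganmilo → genmilo   [vowel merger]
  genmilo → gemmilo   [nasal place assimilation]
  gemmilo (rule 4 does not apply)
  gemmilo → gemilo   [degemination]
  giving Satasa gemilo.

gemilo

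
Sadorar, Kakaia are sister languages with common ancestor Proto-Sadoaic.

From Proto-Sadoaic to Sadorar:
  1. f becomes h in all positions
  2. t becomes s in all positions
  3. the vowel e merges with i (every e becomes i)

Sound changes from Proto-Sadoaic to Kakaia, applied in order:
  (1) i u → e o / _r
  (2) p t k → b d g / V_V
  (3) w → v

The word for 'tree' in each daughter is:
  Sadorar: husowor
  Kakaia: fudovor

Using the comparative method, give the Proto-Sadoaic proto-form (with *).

*futowor

Position 5: Sadorar has w, Kakaia has v. Sadorar preserves w here (none of its changes turn any other segment into w), so the proto-segment is *w.
Position 1: Sadorar has h, Kakaia has f. Kakaia preserves f here (none of its changes turn any other segment into f), so the proto-segment is *f.
This points to *futowor. Verify forward in each daughter:
Sadorar: *futowor
  futowor → hutowor   [unconditioned shift]
  hutowor → husowor   [unconditioned shift]
  husowor (rule 3 does not apply)
  giving Sadorar husowor.
Kakaia: *futowor > fudowor > fudovor  (by intervocalic voicing, unconditioned shift)
No other proto-form is consistent with every reflex, so the reconstruction is *futowor.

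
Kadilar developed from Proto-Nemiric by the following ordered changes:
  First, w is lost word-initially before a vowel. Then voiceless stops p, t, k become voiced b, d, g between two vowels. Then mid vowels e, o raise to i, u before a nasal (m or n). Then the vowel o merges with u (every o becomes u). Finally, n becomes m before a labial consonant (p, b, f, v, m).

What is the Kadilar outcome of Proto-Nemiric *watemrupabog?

adimrubabug

Kadilar: *watemrupabog
  watemrupabog → atemrupabog   [glide loss]
  atemrupabog → ademrubabog   [intervocalic voicing]
  ademrubabog → adimrubabog   [pre-nasal raising]
  adimrubabog → adimrubabug   [vowel merger]
  adimrubabug (rule 5 does not apply)
  giving Kadilar adimrubabug.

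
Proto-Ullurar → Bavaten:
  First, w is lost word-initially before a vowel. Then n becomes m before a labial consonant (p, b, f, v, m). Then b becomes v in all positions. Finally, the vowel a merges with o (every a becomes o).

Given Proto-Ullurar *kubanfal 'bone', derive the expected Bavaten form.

kuvomfol

Bavaten: start from *kubanfal.
  rule 1: no change — kubanfal
  rule 2 (nasal place assimilation): kubanfal → kubamfal
  rule 3 (unconditioned shift): kubamfal → kuvamfal
  rule 4 (vowel merger): kuvamfal → kuvomfol
  ⇒ Bavaten kuvomfol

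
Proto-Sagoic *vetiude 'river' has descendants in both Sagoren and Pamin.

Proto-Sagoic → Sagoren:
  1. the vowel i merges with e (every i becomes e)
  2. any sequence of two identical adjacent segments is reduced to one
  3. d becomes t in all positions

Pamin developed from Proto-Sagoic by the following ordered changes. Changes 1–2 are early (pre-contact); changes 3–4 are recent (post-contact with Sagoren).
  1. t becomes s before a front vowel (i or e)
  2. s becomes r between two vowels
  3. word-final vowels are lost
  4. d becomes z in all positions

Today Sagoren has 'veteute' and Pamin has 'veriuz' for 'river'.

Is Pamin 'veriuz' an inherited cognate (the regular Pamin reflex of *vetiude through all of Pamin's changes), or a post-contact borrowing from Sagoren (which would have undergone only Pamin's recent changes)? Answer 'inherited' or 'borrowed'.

inherited

If inherited, *vetiude would pass through all of Pamin's changes:
Pamin: start from *vetiude.
  rule 1 (palatalisation): vetiude → vesiude
  rule 2 (rhotacism): vesiude → veriude
  rule 3 (apocope): veriude → veriud
  rule 4 (unconditioned shift): veriud → veriuz
  ⇒ Pamin veriuz
If borrowed from Sagoren 'veteute' after the early changes, it would undergo only the recent ones:
  rule 3 (apocope): veteute → veteut
  rule 4 (unconditioned shift): no change (veteut)
  ⇒ as a loan: veteut
Pamin 'veriuz' matches the inherited outcome exactly, so it is an inherited cognate, not a loan.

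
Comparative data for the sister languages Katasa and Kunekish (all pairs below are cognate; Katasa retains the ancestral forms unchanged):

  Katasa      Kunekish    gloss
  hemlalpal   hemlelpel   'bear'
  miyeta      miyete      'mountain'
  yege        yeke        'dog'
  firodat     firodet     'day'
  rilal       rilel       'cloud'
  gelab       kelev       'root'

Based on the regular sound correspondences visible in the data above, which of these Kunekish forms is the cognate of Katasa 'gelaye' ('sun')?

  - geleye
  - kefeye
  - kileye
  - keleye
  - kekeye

keleye

gelab ~ kelev — Katasa g corresponds to Kunekish k word-initially before a front vowel.
hemlalpal ~ hemlelpel, firodat ~ firodet — Katasa a corresponds to Kunekish e after a consonant, before a consonant other than r, m, n, p, b, f, v.
Applying these to Katasa 'gelaye':
  gelaye → kelaye   (g→k word-initially before a front vowel)
  kelaye → keleye   (a→e after a consonant, before a consonant other than r, m, n, p, b, f, v)
So the Kunekish cognate is 'keleye'.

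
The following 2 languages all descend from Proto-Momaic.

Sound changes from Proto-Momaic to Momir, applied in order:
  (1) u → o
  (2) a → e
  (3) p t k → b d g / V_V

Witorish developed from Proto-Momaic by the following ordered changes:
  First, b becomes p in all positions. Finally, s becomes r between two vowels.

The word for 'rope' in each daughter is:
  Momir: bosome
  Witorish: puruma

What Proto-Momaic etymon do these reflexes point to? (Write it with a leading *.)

*busuma

Position 6: Momir has e, Witorish has a. Witorish preserves a here (none of its changes turn any other segment into a), so the proto-segment is *a.
Position 4: Momir has o, Witorish has u. Witorish preserves u here (none of its changes turn any other segment into u), so the proto-segment is *u.
Position 1: Momir has b, Witorish has p. Taking the neighbouring segments as reconstructed: Momir b can only go back to *b; Witorish p could go back to *p or *b — the one source consistent with every daughter is *b.
Continuing position by position gives *busuma; check it forward:
Momir: start from *busuma.
  rule 1 (vowel merger): busuma → bosoma
  rule 2 (vowel merger): bosoma → bosome
  rule 3: no change — bosome
  ⇒ Momir bosome
Witorish: *busuma > pusuma > puruma  (by unconditioned shift, rhotacism)
No other proto-form is consistent with every reflex, so the reconstruction is *busuma.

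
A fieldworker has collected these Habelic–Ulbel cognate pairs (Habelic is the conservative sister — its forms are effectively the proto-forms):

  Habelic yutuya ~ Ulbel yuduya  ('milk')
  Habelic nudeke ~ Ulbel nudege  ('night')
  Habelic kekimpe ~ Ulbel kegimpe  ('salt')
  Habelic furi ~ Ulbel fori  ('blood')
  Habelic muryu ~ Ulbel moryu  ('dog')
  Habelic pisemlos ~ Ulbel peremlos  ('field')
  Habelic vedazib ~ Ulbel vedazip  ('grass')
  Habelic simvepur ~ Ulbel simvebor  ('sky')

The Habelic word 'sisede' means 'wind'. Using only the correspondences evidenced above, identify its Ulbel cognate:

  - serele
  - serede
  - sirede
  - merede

pisemlos ~ peremlos — Habelic i corresponds to Ulbel e after a consonant, before a consonant other than r, m, n, p, b, f, v.
pisemlos ~ peremlos — Habelic s corresponds to Ulbel r between vowels (before a front vowel).
Applying these to Habelic 'sisede':
  sisede → sesede   (i→e after a consonant, before a consonant other than r, m, n, p, b, f, v)
  sesede → serede   (s→r between vowels (before a front vowel))
So the Ulbel cognate is 'serede'.

serede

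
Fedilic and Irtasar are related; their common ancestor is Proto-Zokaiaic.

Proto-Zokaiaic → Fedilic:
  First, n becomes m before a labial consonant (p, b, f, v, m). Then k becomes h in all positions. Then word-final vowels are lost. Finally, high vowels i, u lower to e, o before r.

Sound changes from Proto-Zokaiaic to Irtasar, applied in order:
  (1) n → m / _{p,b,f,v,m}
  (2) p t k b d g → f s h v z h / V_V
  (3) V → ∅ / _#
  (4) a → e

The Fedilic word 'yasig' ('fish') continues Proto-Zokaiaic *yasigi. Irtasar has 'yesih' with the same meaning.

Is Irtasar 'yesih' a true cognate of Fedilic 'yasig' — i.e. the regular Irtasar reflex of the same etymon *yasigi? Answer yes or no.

yes

Derive the expected Irtasar reflex of *yasigi:
Irtasar: *yasigi > yasihi > yasih > yesih  (by intervocalic lenition, apocope, vowel merger)
Irtasar 'yesih' matches the regular reflex exactly, so the pair is cognate.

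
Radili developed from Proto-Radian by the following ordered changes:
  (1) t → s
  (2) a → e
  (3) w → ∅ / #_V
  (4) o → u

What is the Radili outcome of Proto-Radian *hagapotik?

Radili: start from *hagapotik.
  rule 1 (unconditioned shift): hagapotik → hagaposik
  rule 2 (vowel merger): hagaposik → hegeposik
  rule 3: no change — hegeposik
  rule 4 (vowel merger): hegeposik → hegepusik
  ⇒ Radili hegepusik

hegepusik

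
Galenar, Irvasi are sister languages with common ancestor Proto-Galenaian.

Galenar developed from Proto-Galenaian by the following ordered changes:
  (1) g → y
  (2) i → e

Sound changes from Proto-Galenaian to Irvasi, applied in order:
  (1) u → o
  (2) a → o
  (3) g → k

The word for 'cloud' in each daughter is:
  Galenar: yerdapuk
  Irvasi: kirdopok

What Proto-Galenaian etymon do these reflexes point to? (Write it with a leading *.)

Position 1: Galenar has y, Irvasi has k. Taking the neighbouring segments as reconstructed: Galenar y could go back to *g or *y; Irvasi k could go back to *k or *g — the one source consistent with every daughter is *g.
Position 2: Galenar has e, Irvasi has i. Irvasi preserves i here (none of its changes turn any other segment into i), so the proto-segment is *i.
Position 5: Galenar has a, Irvasi has o. Galenar preserves a here (none of its changes turn any other segment into a), so the proto-segment is *a.
Continuing position by position gives *girdapuk; check it forward:
Galenar: start from *girdapuk.
  rule 1 (unconditioned shift): girdapuk → yirdapuk
  rule 2 (vowel merger): yirdapuk → yerdapuk
  ⇒ Galenar yerdapuk
Irvasi: *girdapuk
  girdapuk → girdapok   [vowel merger]
  girdapok → girdopok   [vowel merger]
  girdopok → kirdopok   [unconditioned shift]
  giving Irvasi kirdopok.
Only *girdapuk yields all of Galenar yerdapuk, Irvasi kirdopok.

*girdapuk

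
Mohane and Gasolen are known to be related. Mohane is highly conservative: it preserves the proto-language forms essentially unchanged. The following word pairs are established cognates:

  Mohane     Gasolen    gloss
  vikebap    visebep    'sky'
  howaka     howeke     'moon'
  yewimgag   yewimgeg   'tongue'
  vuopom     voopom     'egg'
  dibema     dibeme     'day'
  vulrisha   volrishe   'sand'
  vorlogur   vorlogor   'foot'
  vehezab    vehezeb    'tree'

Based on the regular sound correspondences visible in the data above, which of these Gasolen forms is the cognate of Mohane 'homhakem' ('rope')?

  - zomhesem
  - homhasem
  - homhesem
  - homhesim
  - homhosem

howaka ~ howeke, yewimgag ~ yewimgeg — Mohane a corresponds to Gasolen e after a consonant, before a consonant other than r, m, n, p, b, f, v.
vikebap ~ visebep — Mohane k corresponds to Gasolen s between vowels (before a front vowel).
Applying these to Mohane 'homhakem':
  homhakem → homhekem   (a→e after a consonant, before a consonant other than r, m, n, p, b, f, v)
  homhekem → homhesem   (k→s between vowels (before a front vowel))
So the Gasolen cognate is 'homhesem'.

homhesem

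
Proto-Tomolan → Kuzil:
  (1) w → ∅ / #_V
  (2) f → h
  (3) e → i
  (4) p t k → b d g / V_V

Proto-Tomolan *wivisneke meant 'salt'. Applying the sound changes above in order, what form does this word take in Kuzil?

ivisnigi

Kuzil: start from *wivisneke.
  rule 1 (glide loss): wivisneke → ivisneke
  rule 2: no change — ivisneke
  rule 3 (vowel merger): ivisneke → ivisniki
  rule 4 (intervocalic voicing): ivisniki → ivisnigi
  ⇒ Kuzil ivisnigi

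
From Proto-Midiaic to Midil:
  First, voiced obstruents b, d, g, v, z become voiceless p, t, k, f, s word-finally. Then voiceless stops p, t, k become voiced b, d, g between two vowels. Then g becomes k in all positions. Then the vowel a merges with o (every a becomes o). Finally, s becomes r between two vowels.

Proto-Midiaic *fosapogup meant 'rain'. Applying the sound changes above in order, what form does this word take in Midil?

forobokup

Midil: *fosapogup
  fosapogup (rule 1 does not apply)
  fosapogup → fosabogup   [intervocalic voicing]
  fosabogup → fosabokup   [unconditioned shift]
  fosabokup → fosobokup   [vowel merger]
  fosobokup → forobokup   [rhotacism]
  giving Midil forobokup.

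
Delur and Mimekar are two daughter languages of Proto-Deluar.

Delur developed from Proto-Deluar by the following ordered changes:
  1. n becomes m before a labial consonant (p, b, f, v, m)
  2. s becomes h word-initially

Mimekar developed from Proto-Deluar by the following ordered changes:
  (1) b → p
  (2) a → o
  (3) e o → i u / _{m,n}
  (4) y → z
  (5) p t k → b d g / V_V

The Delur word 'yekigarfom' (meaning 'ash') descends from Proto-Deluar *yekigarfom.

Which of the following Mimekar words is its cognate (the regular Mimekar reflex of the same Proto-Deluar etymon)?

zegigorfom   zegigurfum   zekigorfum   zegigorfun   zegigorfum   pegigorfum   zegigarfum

Mimekar: *yekigarfom > yekigorfom > yekigorfum > zekigorfum > zegigorfum  (by vowel merger, pre-nasal raising, unconditioned shift, intervocalic voicing)
The other candidates each miss or misapply at least one Mimekar change.

zegigorfum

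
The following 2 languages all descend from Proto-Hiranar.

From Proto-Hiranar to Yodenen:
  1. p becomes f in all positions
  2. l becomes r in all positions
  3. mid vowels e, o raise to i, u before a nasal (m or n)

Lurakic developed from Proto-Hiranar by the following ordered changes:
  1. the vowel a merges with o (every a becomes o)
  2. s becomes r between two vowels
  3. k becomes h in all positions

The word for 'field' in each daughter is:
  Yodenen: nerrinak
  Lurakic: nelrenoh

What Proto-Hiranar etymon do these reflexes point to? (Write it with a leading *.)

Position 5: Yodenen has i, Lurakic has e. Lurakic preserves e here (none of its changes turn any other segment into e), so the proto-segment is *e.
Position 7: Yodenen has a, Lurakic has o. Yodenen preserves a here (none of its changes turn any other segment into a), so the proto-segment is *a.
This points to *nelrenak. Verify forward in each daughter:
Yodenen: *nelrenak > nerrenak > nerrinak  (by unconditioned shift, pre-nasal raising)
Lurakic: *nelrenak
  nelrenak → nelrenok   [vowel merger]
  nelrenok (rule 2 does not apply)
  nelrenok → nelrenoh   [unconditioned shift]
  giving Lurakic nelrenoh.
No other proto-form is consistent with every reflex, so the reconstruction is *nelrenak.

*nelrenak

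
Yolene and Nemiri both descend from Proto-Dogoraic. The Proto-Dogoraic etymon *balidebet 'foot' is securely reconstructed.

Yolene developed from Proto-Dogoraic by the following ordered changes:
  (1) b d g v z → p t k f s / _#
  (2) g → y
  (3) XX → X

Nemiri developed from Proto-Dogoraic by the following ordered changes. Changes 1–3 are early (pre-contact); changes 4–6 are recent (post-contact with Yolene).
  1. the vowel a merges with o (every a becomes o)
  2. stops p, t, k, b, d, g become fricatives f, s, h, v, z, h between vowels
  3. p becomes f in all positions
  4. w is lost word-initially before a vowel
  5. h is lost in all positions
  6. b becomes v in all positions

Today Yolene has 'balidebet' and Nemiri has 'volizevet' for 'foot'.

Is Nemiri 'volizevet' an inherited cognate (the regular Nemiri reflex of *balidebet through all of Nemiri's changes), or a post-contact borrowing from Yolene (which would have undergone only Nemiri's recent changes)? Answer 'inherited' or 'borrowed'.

If inherited, *balidebet would pass through all of Nemiri's changes:
Nemiri: start from *balidebet.
  rule 1 (vowel merger): balidebet → bolidebet
  rule 2 (intervocalic lenition): bolidebet → bolizevet
  rule 3: no change — bolizevet
  rule 4: no change — bolizevet
  rule 5: no change — bolizevet
  rule 6 (unconditioned shift): bolizevet → volizevet
  ⇒ Nemiri volizevet
If borrowed from Yolene 'balidebet' after the early changes, it would undergo only the recent ones:
  rule 4 (glide loss): no change (balidebet)
  rule 5 (h-loss): no change (balidebet)
  rule 6 (unconditioned shift): balidebet → validevet
  ⇒ as a loan: validevet
Nemiri 'volizevet' matches the inherited outcome exactly, so it is an inherited cognate, not a loan.

inherited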